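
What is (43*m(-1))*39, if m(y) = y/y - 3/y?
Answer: 6708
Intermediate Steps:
m(y) = 1 - 3/y
(43*m(-1))*39 = (43*((-3 - 1)/(-1)))*39 = (43*(-1*(-4)))*39 = (43*4)*39 = 172*39 = 6708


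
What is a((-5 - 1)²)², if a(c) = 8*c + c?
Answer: 104976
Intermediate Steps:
a(c) = 9*c
a((-5 - 1)²)² = (9*(-5 - 1)²)² = (9*(-6)²)² = (9*36)² = 324² = 104976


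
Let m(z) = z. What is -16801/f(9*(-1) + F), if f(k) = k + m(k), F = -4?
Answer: 16801/26 ≈ 646.19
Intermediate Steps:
f(k) = 2*k (f(k) = k + k = 2*k)
-16801/f(9*(-1) + F) = -16801*1/(2*(9*(-1) - 4)) = -16801*1/(2*(-9 - 4)) = -16801/(2*(-13)) = -16801/(-26) = -16801*(-1/26) = 16801/26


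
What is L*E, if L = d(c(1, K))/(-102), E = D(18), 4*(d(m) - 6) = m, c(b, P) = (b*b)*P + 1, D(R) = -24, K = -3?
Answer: 22/17 ≈ 1.2941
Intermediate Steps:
c(b, P) = 1 + P*b² (c(b, P) = b²*P + 1 = P*b² + 1 = 1 + P*b²)
d(m) = 6 + m/4
E = -24
L = -11/204 (L = (6 + (1 - 3*1²)/4)/(-102) = (6 + (1 - 3*1)/4)*(-1/102) = (6 + (1 - 3)/4)*(-1/102) = (6 + (¼)*(-2))*(-1/102) = (6 - ½)*(-1/102) = (11/2)*(-1/102) = -11/204 ≈ -0.053922)
L*E = -11/204*(-24) = 22/17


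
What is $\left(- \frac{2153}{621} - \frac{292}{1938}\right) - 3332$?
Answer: $- \frac{669068197}{200583} \approx -3335.6$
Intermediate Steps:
$\left(- \frac{2153}{621} - \frac{292}{1938}\right) - 3332 = \left(\left(-2153\right) \frac{1}{621} - \frac{146}{969}\right) - 3332 = \left(- \frac{2153}{621} - \frac{146}{969}\right) - 3332 = - \frac{725641}{200583} - 3332 = - \frac{669068197}{200583}$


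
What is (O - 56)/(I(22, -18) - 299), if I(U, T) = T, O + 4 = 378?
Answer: -318/317 ≈ -1.0032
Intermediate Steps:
O = 374 (O = -4 + 378 = 374)
(O - 56)/(I(22, -18) - 299) = (374 - 56)/(-18 - 299) = 318/(-317) = 318*(-1/317) = -318/317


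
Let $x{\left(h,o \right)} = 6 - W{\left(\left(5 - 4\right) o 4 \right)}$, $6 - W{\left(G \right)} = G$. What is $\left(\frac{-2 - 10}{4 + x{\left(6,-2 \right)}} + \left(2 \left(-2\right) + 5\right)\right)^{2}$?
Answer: $16$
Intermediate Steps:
$W{\left(G \right)} = 6 - G$
$x{\left(h,o \right)} = 4 o$ ($x{\left(h,o \right)} = 6 - \left(6 - \left(5 - 4\right) o 4\right) = 6 - \left(6 - 1 o 4\right) = 6 - \left(6 - o 4\right) = 6 - \left(6 - 4 o\right) = 6 + \left(-6 + 4 o\right) = 4 o$)
$\left(\frac{-2 - 10}{4 + x{\left(6,-2 \right)}} + \left(2 \left(-2\right) + 5\right)\right)^{2} = \left(\frac{-2 - 10}{4 + 4 \left(-2\right)} + \left(2 \left(-2\right) + 5\right)\right)^{2} = \left(- \frac{12}{4 - 8} + \left(-4 + 5\right)\right)^{2} = \left(- \frac{12}{-4} + 1\right)^{2} = \left(\left(-12\right) \left(- \frac{1}{4}\right) + 1\right)^{2} = \left(3 + 1\right)^{2} = 4^{2} = 16$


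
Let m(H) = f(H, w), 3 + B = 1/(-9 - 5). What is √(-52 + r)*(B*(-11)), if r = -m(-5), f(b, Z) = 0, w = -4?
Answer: 473*I*√13/7 ≈ 243.63*I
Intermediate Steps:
B = -43/14 (B = -3 + 1/(-9 - 5) = -3 + 1/(-14) = -3 - 1/14 = -43/14 ≈ -3.0714)
m(H) = 0
r = 0 (r = -1*0 = 0)
√(-52 + r)*(B*(-11)) = √(-52 + 0)*(-43/14*(-11)) = √(-52)*(473/14) = (2*I*√13)*(473/14) = 473*I*√13/7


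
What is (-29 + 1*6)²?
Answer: 529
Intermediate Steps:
(-29 + 1*6)² = (-29 + 6)² = (-23)² = 529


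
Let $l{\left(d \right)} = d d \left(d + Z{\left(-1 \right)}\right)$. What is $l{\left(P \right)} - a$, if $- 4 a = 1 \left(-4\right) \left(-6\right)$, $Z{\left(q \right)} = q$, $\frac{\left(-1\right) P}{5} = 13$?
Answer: $-278844$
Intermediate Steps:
$P = -65$ ($P = \left(-5\right) 13 = -65$)
$a = -6$ ($a = - \frac{1 \left(-4\right) \left(-6\right)}{4} = - \frac{\left(-4\right) \left(-6\right)}{4} = \left(- \frac{1}{4}\right) 24 = -6$)
$l{\left(d \right)} = d^{2} \left(-1 + d\right)$ ($l{\left(d \right)} = d d \left(d - 1\right) = d^{2} \left(-1 + d\right)$)
$l{\left(P \right)} - a = \left(-65\right)^{2} \left(-1 - 65\right) - -6 = 4225 \left(-66\right) + 6 = -278850 + 6 = -278844$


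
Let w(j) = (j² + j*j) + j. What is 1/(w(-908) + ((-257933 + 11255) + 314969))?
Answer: 1/1716311 ≈ 5.8265e-7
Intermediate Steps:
w(j) = j + 2*j² (w(j) = (j² + j²) + j = 2*j² + j = j + 2*j²)
1/(w(-908) + ((-257933 + 11255) + 314969)) = 1/(-908*(1 + 2*(-908)) + ((-257933 + 11255) + 314969)) = 1/(-908*(1 - 1816) + (-246678 + 314969)) = 1/(-908*(-1815) + 68291) = 1/(1648020 + 68291) = 1/1716311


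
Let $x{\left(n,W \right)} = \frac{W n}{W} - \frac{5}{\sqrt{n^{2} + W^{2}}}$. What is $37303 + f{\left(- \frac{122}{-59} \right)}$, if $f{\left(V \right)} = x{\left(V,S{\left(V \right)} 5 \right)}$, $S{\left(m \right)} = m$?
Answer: $\frac{2200999}{59} - \frac{295 \sqrt{26}}{3172} \approx 37305.0$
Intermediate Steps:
$x{\left(n,W \right)} = n - \frac{5}{\sqrt{W^{2} + n^{2}}}$
$f{\left(V \right)} = V - \frac{5 \sqrt{26}}{26 \sqrt{V^{2}}}$ ($f{\left(V \right)} = V - \frac{5}{\sqrt{\left(V 5\right)^{2} + V^{2}}} = V - \frac{5}{\sqrt{\left(5 V\right)^{2} + V^{2}}} = V - \frac{5}{\sqrt{25 V^{2} + V^{2}}} = V - \frac{5}{\sqrt{26} \sqrt{V^{2}}} = V - 5 \frac{\sqrt{26}}{26 \sqrt{V^{2}}} = V - \frac{5 \sqrt{26}}{26 \sqrt{V^{2}}}$)
$37303 + f{\left(- \frac{122}{-59} \right)} = 37303 - \left(- \frac{122}{59} + \frac{5 \sqrt{26}}{26 \cdot \frac{122}{59}}\right) = 37303 + \left(\frac{122}{59} - \frac{5 \sqrt{26}}{26 \cdot \frac{122}{59}}\right) = 37303 + \left(\frac{122}{59} - \frac{5}{26} \sqrt{26} \cdot \frac{59}{122}\right) = 37303 + \left(\frac{122}{59} - \frac{295 \sqrt{26}}{3172}\right) = \frac{2200999}{59} - \frac{295 \sqrt{26}}{3172}$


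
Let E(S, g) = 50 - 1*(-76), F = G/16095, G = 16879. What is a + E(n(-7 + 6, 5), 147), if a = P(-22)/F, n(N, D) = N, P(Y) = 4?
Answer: 2191134/16879 ≈ 129.81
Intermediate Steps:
F = 16879/16095 ≈ 1.0487
E(S, g) = 126 (E(S, g) = 50 + 76 = 126)
a = 64380/16879 (a = 4/(16879/16095) = 4*(16095/16879) = 64380/16879 ≈ 3.8142)
a + E(n(-7 + 6, 5), 147) = 64380/16879 + 126 = 2191134/16879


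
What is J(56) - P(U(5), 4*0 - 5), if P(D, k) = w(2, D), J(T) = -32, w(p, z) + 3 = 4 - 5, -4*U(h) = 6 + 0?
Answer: -28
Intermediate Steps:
U(h) = -3/2 (U(h) = -(6 + 0)/4 = -¼*6 = -3/2)
w(p, z) = -4 (w(p, z) = -3 + (4 - 5) = -3 - 1 = -4)
P(D, k) = -4
J(56) - P(U(5), 4*0 - 5) = -32 - 1*(-4) = -32 + 4 = -28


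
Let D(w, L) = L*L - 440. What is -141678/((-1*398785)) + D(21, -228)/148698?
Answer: 20811104642/29649265965 ≈ 0.70191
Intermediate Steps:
D(w, L) = -440 + L² (D(w, L) = L² - 440 = -440 + L²)
-141678/((-1*398785)) + D(21, -228)/148698 = -141678/((-1*398785)) + (-440 + (-228)²)/148698 = -141678/(-398785) + (-440 + 51984)*(1/148698) = -141678*(-1/398785) + 51544*(1/148698) = 141678/398785 + 25772/74349 = 20811104642/29649265965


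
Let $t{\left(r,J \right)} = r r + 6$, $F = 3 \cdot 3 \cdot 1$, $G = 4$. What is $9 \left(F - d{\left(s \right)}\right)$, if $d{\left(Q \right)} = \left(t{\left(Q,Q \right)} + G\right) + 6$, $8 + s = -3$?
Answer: $-1152$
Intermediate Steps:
$s = -11$ ($s = -8 - 3 = -11$)
$F = 9$ ($F = 9 \cdot 1 = 9$)
$t{\left(r,J \right)} = 6 + r^{2}$ ($t{\left(r,J \right)} = r^{2} + 6 = 6 + r^{2}$)
$d{\left(Q \right)} = 16 + Q^{2}$ ($d{\left(Q \right)} = \left(\left(6 + Q^{2}\right) + 4\right) + 6 = \left(10 + Q^{2}\right) + 6 = 16 + Q^{2}$)
$9 \left(F - d{\left(s \right)}\right) = 9 \left(9 - \left(16 + \left(-11\right)^{2}\right)\right) = 9 \left(9 - \left(16 + 121\right)\right) = 9 \left(9 - 137\right) = 9 \left(-128\right) = -1152$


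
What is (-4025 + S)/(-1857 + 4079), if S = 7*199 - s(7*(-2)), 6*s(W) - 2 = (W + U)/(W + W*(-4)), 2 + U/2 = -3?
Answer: -55277/46662 ≈ -1.1846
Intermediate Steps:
U = -10 (U = -4 + 2*(-3) = -4 - 6 = -10)
s(W) = ⅓ - (-10 + W)/(18*W) (s(W) = ⅓ + ((W - 10)/(W + W*(-4)))/6 = ⅓ + ((-10 + W)/(W - 4*W))/6 = ⅓ + ((-10 + W)/((-3*W)))/6 = ⅓ + ((-10 + W)*(-1/(3*W)))/6 = ⅓ + (-(-10 + W)/(3*W))/6 = ⅓ - (-10 + W)/(18*W))
S = 29248/21 (S = 7*199 - 5*(2 + 7*(-2))/(18*(7*(-2))) = 1393 - 5*(2 - 14)/(18*(-14)) = 1393 - 5*(-1)*(-12)/(18*14) = 1393 - 1*5/21 = 1393 - 5/21 = 29248/21 ≈ 1392.8)
(-4025 + S)/(-1857 + 4079) = (-4025 + 29248/21)/(-1857 + 4079) = -55277/21/2222 = -55277/21*1/2222 = -55277/46662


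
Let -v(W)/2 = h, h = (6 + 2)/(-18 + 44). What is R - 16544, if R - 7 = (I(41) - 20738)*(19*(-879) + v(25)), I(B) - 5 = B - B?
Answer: 4501354712/13 ≈ 3.4626e+8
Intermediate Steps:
h = 4/13 (h = 8/26 = 8*(1/26) = 4/13 ≈ 0.30769)
v(W) = -8/13 (v(W) = -2*4/13 = -8/13)
I(B) = 5 (I(B) = 5 + (B - B) = 5 + 0 = 5)
R = 4501569784/13 (R = 7 + (5 - 20738)*(19*(-879) - 8/13) = 7 - 20733*(-16701 - 8/13) = 7 - 20733*(-217121/13) = 7 + 4501569693/13 = 4501569784/13 ≈ 3.4627e+8)
R - 16544 = 4501569784/13 - 16544 = 4501354712/13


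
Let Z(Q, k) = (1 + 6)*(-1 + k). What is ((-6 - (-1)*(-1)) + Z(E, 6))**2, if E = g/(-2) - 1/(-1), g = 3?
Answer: 784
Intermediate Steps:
E = -1/2 (E = 3/(-2) - 1/(-1) = 3*(-1/2) - 1*(-1) = -3/2 + 1 = -1/2 ≈ -0.50000)
Z(Q, k) = -7 + 7*k (Z(Q, k) = 7*(-1 + k) = -7 + 7*k)
((-6 - (-1)*(-1)) + Z(E, 6))**2 = ((-6 - (-1)*(-1)) + (-7 + 7*6))**2 = ((-6 - 1*1) + (-7 + 42))**2 = ((-6 - 1) + 35)**2 = (-7 + 35)**2 = 28**2 = 784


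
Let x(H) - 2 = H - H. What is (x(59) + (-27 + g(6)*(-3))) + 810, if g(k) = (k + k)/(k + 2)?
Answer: 1561/2 ≈ 780.50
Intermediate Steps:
g(k) = 2*k/(2 + k) (g(k) = (2*k)/(2 + k) = 2*k/(2 + k))
x(H) = 2 (x(H) = 2 + (H - H) = 2 + 0 = 2)
(x(59) + (-27 + g(6)*(-3))) + 810 = (2 + (-27 + (2*6/(2 + 6))*(-3))) + 810 = (2 + (-27 + (2*6/8)*(-3))) + 810 = (2 + (-27 + (2*6*(1/8))*(-3))) + 810 = (2 + (-27 + (3/2)*(-3))) + 810 = (2 + (-27 - 9/2)) + 810 = (2 - 63/2) + 810 = -59/2 + 810 = 1561/2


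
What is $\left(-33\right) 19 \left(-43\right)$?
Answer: $26961$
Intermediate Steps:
$\left(-33\right) 19 \left(-43\right) = \left(-627\right) \left(-43\right) = 26961$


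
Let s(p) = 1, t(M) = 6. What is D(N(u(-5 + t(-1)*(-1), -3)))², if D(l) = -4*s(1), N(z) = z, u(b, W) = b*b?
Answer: 16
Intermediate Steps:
u(b, W) = b²
D(l) = -4 (D(l) = -4*1 = -4)
D(N(u(-5 + t(-1)*(-1), -3)))² = (-4)² = 16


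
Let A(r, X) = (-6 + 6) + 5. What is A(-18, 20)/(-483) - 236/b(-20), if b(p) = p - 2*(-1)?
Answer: 18983/1449 ≈ 13.101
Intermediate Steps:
b(p) = 2 + p (b(p) = p + 2 = 2 + p)
A(r, X) = 5 (A(r, X) = 0 + 5 = 5)
A(-18, 20)/(-483) - 236/b(-20) = 5/(-483) - 236/(2 - 20) = 5*(-1/483) - 236/(-18) = -5/483 - 236*(-1/18) = -5/483 + 118/9 = 18983/1449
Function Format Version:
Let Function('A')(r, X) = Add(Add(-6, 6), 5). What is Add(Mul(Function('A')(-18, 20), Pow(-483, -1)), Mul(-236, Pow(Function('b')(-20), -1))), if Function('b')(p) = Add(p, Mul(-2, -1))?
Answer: Rational(18983, 1449) ≈ 13.101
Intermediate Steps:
Function('b')(p) = Add(2, p) (Function('b')(p) = Add(p, 2) = Add(2, p))
Function('A')(r, X) = 5 (Function('A')(r, X) = Add(0, 5) = 5)
Add(Mul(Function('A')(-18, 20), Pow(-483, -1)), Mul(-236, Pow(Function('b')(-20), -1))) = Add(Mul(5, Pow(-483, -1)), Mul(-236, Pow(Add(2, -20), -1))) = Add(Mul(5, Rational(-1, 483)), Mul(-236, Pow(-18, -1))) = Add(Rational(-5, 483), Mul(-236, Rational(-1, 18))) = Add(Rational(-5, 483), Rational(118, 9)) = Rational(18983, 1449)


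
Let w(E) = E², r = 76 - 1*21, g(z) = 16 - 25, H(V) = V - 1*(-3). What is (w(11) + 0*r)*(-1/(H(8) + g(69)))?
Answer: -121/2 ≈ -60.500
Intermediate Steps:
H(V) = 3 + V (H(V) = V + 3 = 3 + V)
g(z) = -9
r = 55 (r = 76 - 21 = 55)
(w(11) + 0*r)*(-1/(H(8) + g(69))) = (11² + 0*55)*(-1/((3 + 8) - 9)) = (121 + 0)*(-1/(11 - 9)) = 121*(-1/2) = 121*(-1*½) = 121*(-½) = -121/2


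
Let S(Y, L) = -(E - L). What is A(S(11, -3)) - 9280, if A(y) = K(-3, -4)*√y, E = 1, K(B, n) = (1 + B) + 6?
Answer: -9280 + 8*I ≈ -9280.0 + 8.0*I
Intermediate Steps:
K(B, n) = 7 + B
S(Y, L) = -1 + L (S(Y, L) = -(1 - L) = -1 + L)
A(y) = 4*√y (A(y) = (7 - 3)*√y = 4*√y)
A(S(11, -3)) - 9280 = 4*√(-1 - 3) - 9280 = 4*√(-4) - 9280 = 4*(2*I) - 9280 = 8*I - 9280 = -9280 + 8*I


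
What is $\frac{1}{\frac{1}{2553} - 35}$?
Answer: $- \frac{2553}{89354} \approx -0.028572$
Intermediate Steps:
$\frac{1}{\frac{1}{2553} - 35} = \frac{1}{- \frac{89354}{2553}} = - \frac{2553}{89354}$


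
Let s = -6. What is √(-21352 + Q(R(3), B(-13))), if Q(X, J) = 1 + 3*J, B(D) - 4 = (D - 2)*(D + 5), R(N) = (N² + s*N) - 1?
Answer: 9*I*√259 ≈ 144.84*I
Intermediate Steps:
R(N) = -1 + N² - 6*N (R(N) = (N² - 6*N) - 1 = -1 + N² - 6*N)
B(D) = 4 + (-2 + D)*(5 + D) (B(D) = 4 + (D - 2)*(D + 5) = 4 + (-2 + D)*(5 + D))
√(-21352 + Q(R(3), B(-13))) = √(-21352 + (1 + 3*(-6 + (-13)² + 3*(-13)))) = √(-21352 + (1 + 3*(-6 + 169 - 39))) = √(-21352 + (1 + 3*124)) = √(-21352 + (1 + 372)) = √(-21352 + 373) = √(-20979) = 9*I*√259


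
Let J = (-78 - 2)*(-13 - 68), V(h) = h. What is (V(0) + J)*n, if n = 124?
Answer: 803520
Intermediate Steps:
J = 6480 (J = -80*(-81) = 6480)
(V(0) + J)*n = (0 + 6480)*124 = 6480*124 = 803520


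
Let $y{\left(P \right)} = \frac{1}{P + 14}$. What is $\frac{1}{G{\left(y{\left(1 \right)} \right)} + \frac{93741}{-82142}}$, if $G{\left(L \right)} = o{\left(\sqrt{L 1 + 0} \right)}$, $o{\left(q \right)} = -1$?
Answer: $- \frac{82142}{175883} \approx -0.46703$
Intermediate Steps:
$y{\left(P \right)} = \frac{1}{14 + P}$
$G{\left(L \right)} = -1$
$\frac{1}{G{\left(y{\left(1 \right)} \right)} + \frac{93741}{-82142}} = \frac{1}{-1 + \frac{93741}{-82142}} = \frac{1}{-1 + 93741 \left(- \frac{1}{82142}\right)} = \frac{1}{-1 - \frac{93741}{82142}} = \frac{1}{- \frac{175883}{82142}} = - \frac{82142}{175883}$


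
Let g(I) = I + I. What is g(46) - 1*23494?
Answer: -23402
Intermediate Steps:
g(I) = 2*I
g(46) - 1*23494 = 2*46 - 1*23494 = 92 - 23494 = -23402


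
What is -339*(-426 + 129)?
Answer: 100683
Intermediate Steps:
-339*(-426 + 129) = -339*(-297) = 100683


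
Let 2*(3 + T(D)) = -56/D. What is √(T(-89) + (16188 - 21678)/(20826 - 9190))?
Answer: I*√846506334214/517802 ≈ 1.7769*I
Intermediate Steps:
T(D) = -3 - 28/D (T(D) = -3 + (-56/D)/2 = -3 - 28/D)
√(T(-89) + (16188 - 21678)/(20826 - 9190)) = √((-3 - 28/(-89)) + (16188 - 21678)/(20826 - 9190)) = √((-3 - 28*(-1/89)) - 5490/11636) = √((-3 + 28/89) - 5490*1/11636) = √(-239/89 - 2745/5818) = √(-1634807/517802) = I*√846506334214/517802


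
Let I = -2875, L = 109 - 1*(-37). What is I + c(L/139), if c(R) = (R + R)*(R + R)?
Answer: -55462611/19321 ≈ -2870.6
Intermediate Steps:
L = 146 (L = 109 + 37 = 146)
c(R) = 4*R² (c(R) = (2*R)*(2*R) = 4*R²)
I + c(L/139) = -2875 + 4*(146/139)² = -2875 + 4*(21316/19321) = -2875 + 85264/19321 = -55462611/19321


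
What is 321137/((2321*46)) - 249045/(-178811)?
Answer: 84012366577/19090935226 ≈ 4.4006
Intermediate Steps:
321137/((2321*46)) - 249045/(-178811) = 321137/106766 - 249045*(-1/178811) = 321137*(1/106766) + 249045/178811 = 321137/106766 + 249045/178811 = 84012366577/19090935226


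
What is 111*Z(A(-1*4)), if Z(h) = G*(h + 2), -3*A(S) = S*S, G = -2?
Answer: 740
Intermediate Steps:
A(S) = -S²/3 (A(S) = -S*S/3 = -S²/3)
Z(h) = -4 - 2*h (Z(h) = -2*(h + 2) = -2*(2 + h) = -4 - 2*h)
111*Z(A(-1*4)) = 111*(-4 - (-2)*(-1*4)²/3) = 111*(-4 - (-2)*(-4)²/3) = 111*(-4 - (-2)*16/3) = 111*(-4 - 2*(-16/3)) = 111*(-4 + 32/3) = 111*(20/3) = 740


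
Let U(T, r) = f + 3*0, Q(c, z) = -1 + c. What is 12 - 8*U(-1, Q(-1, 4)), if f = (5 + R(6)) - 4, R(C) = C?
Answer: -44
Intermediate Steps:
f = 7 (f = (5 + 6) - 4 = 11 - 4 = 7)
U(T, r) = 7 (U(T, r) = 7 + 3*0 = 7 + 0 = 7)
12 - 8*U(-1, Q(-1, 4)) = 12 - 8*7 = 12 - 56 = -44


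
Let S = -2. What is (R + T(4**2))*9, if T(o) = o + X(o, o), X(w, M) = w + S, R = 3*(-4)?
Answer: 162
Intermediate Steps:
R = -12
X(w, M) = -2 + w (X(w, M) = w - 2 = -2 + w)
T(o) = -2 + 2*o (T(o) = o + (-2 + o) = -2 + 2*o)
(R + T(4**2))*9 = (-12 + (-2 + 2*4**2))*9 = (-12 + (-2 + 2*16))*9 = (-12 + (-2 + 32))*9 = (-12 + 30)*9 = 18*9 = 162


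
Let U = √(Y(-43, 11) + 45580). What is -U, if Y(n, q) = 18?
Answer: -√45598 ≈ -213.54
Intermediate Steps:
U = √45598 (U = √(18 + 45580) = √45598 ≈ 213.54)
-U = -√45598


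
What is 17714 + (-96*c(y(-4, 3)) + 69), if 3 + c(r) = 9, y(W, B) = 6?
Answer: 17207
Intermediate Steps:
c(r) = 6 (c(r) = -3 + 9 = 6)
17714 + (-96*c(y(-4, 3)) + 69) = 17714 + (-96*6 + 69) = 17714 + (-576 + 69) = 17714 - 507 = 17207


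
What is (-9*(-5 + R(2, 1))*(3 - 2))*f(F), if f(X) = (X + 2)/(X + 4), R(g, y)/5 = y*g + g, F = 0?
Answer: -135/2 ≈ -67.500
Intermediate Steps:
R(g, y) = 5*g + 5*g*y (R(g, y) = 5*(y*g + g) = 5*(g*y + g) = 5*(g + g*y) = 5*g + 5*g*y)
f(X) = (2 + X)/(4 + X)
(-9*(-5 + R(2, 1))*(3 - 2))*f(F) = (-9*(-5 + 5*2*(1 + 1))*(3 - 2))*((2 + 0)/(4 + 0)) = (-9*(-5 + 5*2*2))*(2/4) = (-9*(-5 + 20))*((¼)*2) = -135*(½) = -9*15*(½) = -135*½ = -135/2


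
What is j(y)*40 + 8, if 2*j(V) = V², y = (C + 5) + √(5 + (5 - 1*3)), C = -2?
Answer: 328 + 120*√7 ≈ 645.49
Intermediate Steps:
y = 3 + √7 (y = (-2 + 5) + √(5 + (5 - 1*3)) = 3 + √(5 + (5 - 3)) = 3 + √(5 + 2) = 3 + √7 ≈ 5.6458)
j(V) = V²/2
j(y)*40 + 8 = ((3 + √7)²/2)*40 + 8 = 20*(3 + √7)² + 8 = 8 + 20*(3 + √7)²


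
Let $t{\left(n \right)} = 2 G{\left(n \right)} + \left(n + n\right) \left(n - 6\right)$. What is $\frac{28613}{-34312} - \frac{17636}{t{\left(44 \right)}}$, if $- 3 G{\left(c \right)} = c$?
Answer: $- \frac{262488371}{42649816} \approx -6.1545$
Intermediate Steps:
$G{\left(c \right)} = - \frac{c}{3}$
$t{\left(n \right)} = - \frac{2 n}{3} + 2 n \left(-6 + n\right)$ ($t{\left(n \right)} = 2 \left(- \frac{n}{3}\right) + \left(n + n\right) \left(n - 6\right) = - \frac{2 n}{3} + 2 n \left(-6 + n\right)$)
$\frac{28613}{-34312} - \frac{17636}{t{\left(44 \right)}} = \frac{28613}{-34312} - \frac{17636}{\frac{2}{3} \cdot 44 \left(-19 + 3 \cdot 44\right)} = 28613 \left(- \frac{1}{34312}\right) - \frac{17636}{\frac{2}{3} \cdot 44 \left(-19 + 132\right)} = - \frac{28613}{34312} - \frac{17636}{\frac{2}{3} \cdot 44 \cdot 113} = - \frac{28613}{34312} - \frac{17636}{\frac{9944}{3}} = - \frac{28613}{34312} - \frac{13227}{2486} = - \frac{262488371}{42649816}$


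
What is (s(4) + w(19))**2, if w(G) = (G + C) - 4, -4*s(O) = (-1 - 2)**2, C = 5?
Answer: 5041/16 ≈ 315.06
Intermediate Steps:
s(O) = -9/4 (s(O) = -(-1 - 2)**2/4 = -1/4*(-3)**2 = -1/4*9 = -9/4)
w(G) = 1 + G (w(G) = (G + 5) - 4 = (5 + G) - 4 = 1 + G)
(s(4) + w(19))**2 = (-9/4 + (1 + 19))**2 = (-9/4 + 20)**2 = (71/4)**2 = 5041/16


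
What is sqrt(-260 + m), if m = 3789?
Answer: sqrt(3529) ≈ 59.405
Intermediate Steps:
sqrt(-260 + m) = sqrt(-260 + 3789) = sqrt(3529)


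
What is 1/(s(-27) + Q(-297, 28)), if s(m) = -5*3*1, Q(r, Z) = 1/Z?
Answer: -28/419 ≈ -0.066826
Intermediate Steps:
s(m) = -15 (s(m) = -15*1 = -15)
1/(s(-27) + Q(-297, 28)) = 1/(-15 + 1/28) = 1/(-419/28) = -28/419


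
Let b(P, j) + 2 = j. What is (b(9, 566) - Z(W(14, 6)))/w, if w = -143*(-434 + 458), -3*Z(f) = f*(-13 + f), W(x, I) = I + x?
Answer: -229/1287 ≈ -0.17793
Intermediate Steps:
b(P, j) = -2 + j
Z(f) = -f*(-13 + f)/3
w = -3432 (w = -143*24 = -3432)
(b(9, 566) - Z(W(14, 6)))/w = ((-2 + 566) - (6 + 14)*(13 - (6 + 14))/3)/(-3432) = (564 - 20*(13 - 1*20)/3)*(-1/3432) = (564 - 20*(13 - 20)/3)*(-1/3432) = (564 - 20*(-7)/3)*(-1/3432) = (564 - 1*(-140/3))*(-1/3432) = (564 + 140/3)*(-1/3432) = (1832/3)*(-1/3432) = -229/1287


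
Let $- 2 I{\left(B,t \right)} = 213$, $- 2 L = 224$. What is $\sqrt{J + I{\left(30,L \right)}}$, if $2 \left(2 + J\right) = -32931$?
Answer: $i \sqrt{16574} \approx 128.74 i$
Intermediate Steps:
$L = -112$ ($L = \left(- \frac{1}{2}\right) 224 = -112$)
$I{\left(B,t \right)} = - \frac{213}{2}$ ($I{\left(B,t \right)} = \left(- \frac{1}{2}\right) 213 = - \frac{213}{2}$)
$J = - \frac{32935}{2}$ ($J = -2 + \frac{1}{2} \left(-32931\right) = -2 - \frac{32931}{2} = - \frac{32935}{2} \approx -16468.0$)
$\sqrt{J + I{\left(30,L \right)}} = \sqrt{- \frac{32935}{2} - \frac{213}{2}} = \sqrt{-16574} = i \sqrt{16574}$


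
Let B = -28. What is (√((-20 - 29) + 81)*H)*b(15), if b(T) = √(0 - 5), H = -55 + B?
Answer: -332*I*√10 ≈ -1049.9*I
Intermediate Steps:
H = -83 (H = -55 - 28 = -83)
b(T) = I*√5 (b(T) = √(-5) = I*√5)
(√((-20 - 29) + 81)*H)*b(15) = (√((-20 - 29) + 81)*(-83))*(I*√5) = (√(-49 + 81)*(-83))*(I*√5) = (√32*(-83))*(I*√5) = ((4*√2)*(-83))*(I*√5) = (-332*√2)*(I*√5) = -332*I*√10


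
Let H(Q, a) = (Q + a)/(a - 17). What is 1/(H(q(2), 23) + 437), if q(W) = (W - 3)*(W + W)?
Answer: 6/2641 ≈ 0.0022719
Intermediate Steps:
q(W) = 2*W*(-3 + W) (q(W) = (-3 + W)*(2*W) = 2*W*(-3 + W))
H(Q, a) = (Q + a)/(-17 + a)
1/(H(q(2), 23) + 437) = 1/((2*2*(-3 + 2) + 23)/(-17 + 23) + 437) = 1/((2*2*(-1) + 23)/6 + 437) = 1/((-4 + 23)/6 + 437) = 1/((1/6)*19 + 437) = 1/(19/6 + 437) = 1/(2641/6) = 6/2641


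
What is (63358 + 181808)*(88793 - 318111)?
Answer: -56220976788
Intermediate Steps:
(63358 + 181808)*(88793 - 318111) = 245166*(-229318) = -56220976788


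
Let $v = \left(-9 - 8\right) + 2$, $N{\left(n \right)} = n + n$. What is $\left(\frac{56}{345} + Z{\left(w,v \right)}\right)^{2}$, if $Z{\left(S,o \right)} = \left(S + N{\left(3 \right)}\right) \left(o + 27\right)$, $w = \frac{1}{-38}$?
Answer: $\frac{221797670116}{42968025} \approx 5161.9$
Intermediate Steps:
$N{\left(n \right)} = 2 n$
$v = -15$ ($v = -17 + 2 = -15$)
$w = - \frac{1}{38} \approx -0.026316$
$Z{\left(S,o \right)} = \left(6 + S\right) \left(27 + o\right)$ ($Z{\left(S,o \right)} = \left(S + 2 \cdot 3\right) \left(o + 27\right) = \left(S + 6\right) \left(27 + o\right) = \left(6 + S\right) \left(27 + o\right)$)
$\left(\frac{56}{345} + Z{\left(w,v \right)}\right)^{2} = \left(\frac{56}{345} + \left(162 + 6 \left(-15\right) + 27 \left(- \frac{1}{38}\right) - - \frac{15}{38}\right)\right)^{2} = \left(56 \cdot \frac{1}{345} + \left(162 - 90 - \frac{27}{38} + \frac{15}{38}\right)\right)^{2} = \left(\frac{56}{345} + \frac{1362}{19}\right)^{2} = \left(\frac{470954}{6555}\right)^{2} = \frac{221797670116}{42968025}$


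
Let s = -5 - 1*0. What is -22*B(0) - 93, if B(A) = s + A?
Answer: 17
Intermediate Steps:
s = -5 (s = -5 + 0 = -5)
B(A) = -5 + A
-22*B(0) - 93 = -22*(-5 + 0) - 93 = -22*(-5) - 93 = 110 - 93 = 17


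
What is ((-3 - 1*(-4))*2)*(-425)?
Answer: -850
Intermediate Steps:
((-3 - 1*(-4))*2)*(-425) = ((-3 + 4)*2)*(-425) = (1*2)*(-425) = 2*(-425) = -850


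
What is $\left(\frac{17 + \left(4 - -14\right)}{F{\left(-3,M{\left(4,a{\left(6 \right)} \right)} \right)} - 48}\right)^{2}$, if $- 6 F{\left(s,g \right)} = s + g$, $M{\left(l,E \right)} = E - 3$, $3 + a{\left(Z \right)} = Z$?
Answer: $\frac{196}{361} \approx 0.54294$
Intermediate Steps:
$a{\left(Z \right)} = -3 + Z$
$M{\left(l,E \right)} = -3 + E$ ($M{\left(l,E \right)} = E - 3 = -3 + E$)
$F{\left(s,g \right)} = - \frac{g}{6} - \frac{s}{6}$ ($F{\left(s,g \right)} = - \frac{s + g}{6} = - \frac{g + s}{6} = - \frac{g}{6} - \frac{s}{6}$)
$\left(\frac{17 + \left(4 - -14\right)}{F{\left(-3,M{\left(4,a{\left(6 \right)} \right)} \right)} - 48}\right)^{2} = \left(\frac{17 + \left(4 - -14\right)}{\left(- \frac{-3 + \left(-3 + 6\right)}{6} - - \frac{1}{2}\right) - 48}\right)^{2} = \left(\frac{17 + \left(4 + 14\right)}{\left(- \frac{-3 + 3}{6} + \frac{1}{2}\right) - 48}\right)^{2} = \left(\frac{17 + 18}{\left(\left(- \frac{1}{6}\right) 0 + \frac{1}{2}\right) - 48}\right)^{2} = \left(\frac{35}{\left(0 + \frac{1}{2}\right) - 48}\right)^{2} = \left(\frac{35}{\frac{1}{2} - 48}\right)^{2} = \left(\frac{35}{- \frac{95}{2}}\right)^{2} = \left(35 \left(- \frac{2}{95}\right)\right)^{2} = \left(- \frac{14}{19}\right)^{2} = \frac{196}{361}$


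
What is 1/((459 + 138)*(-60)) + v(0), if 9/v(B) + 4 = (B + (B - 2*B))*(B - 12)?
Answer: -20149/8955 ≈ -2.2500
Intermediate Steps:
v(B) = -9/4 (v(B) = 9/(-4 + (B + (B - 2*B))*(B - 12)) = 9/(-4 + (B - B)*(-12 + B)) = 9/(-4 + 0*(-12 + B)) = 9/(-4 + 0) = 9/(-4) = 9*(-1/4) = -9/4)
1/((459 + 138)*(-60)) + v(0) = 1/((459 + 138)*(-60)) - 9/4 = -1/60/597 - 9/4 = (1/597)*(-1/60) - 9/4 = -1/35820 - 9/4 = -20149/8955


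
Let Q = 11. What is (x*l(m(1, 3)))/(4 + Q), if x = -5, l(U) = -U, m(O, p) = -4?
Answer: -4/3 ≈ -1.3333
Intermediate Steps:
(x*l(m(1, 3)))/(4 + Q) = (-(-5)*(-4))/(4 + 11) = -5*4/15 = -20*1/15 = -4/3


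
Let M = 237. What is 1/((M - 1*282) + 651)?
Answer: 1/606 ≈ 0.0016502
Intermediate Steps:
1/((M - 1*282) + 651) = 1/((237 - 1*282) + 651) = 1/((237 - 282) + 651) = 1/(-45 + 651) = 1/606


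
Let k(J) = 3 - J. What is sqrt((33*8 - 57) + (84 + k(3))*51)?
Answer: 3*sqrt(499) ≈ 67.015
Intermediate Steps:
sqrt((33*8 - 57) + (84 + k(3))*51) = sqrt((33*8 - 57) + (84 + (3 - 1*3))*51) = sqrt((264 - 57) + (84 + (3 - 3))*51) = sqrt(207 + (84 + 0)*51) = sqrt(207 + 84*51) = sqrt(207 + 4284) = sqrt(4491) = 3*sqrt(499)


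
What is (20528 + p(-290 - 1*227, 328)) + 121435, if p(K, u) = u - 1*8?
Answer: 142283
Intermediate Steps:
p(K, u) = -8 + u (p(K, u) = u - 8 = -8 + u)
(20528 + p(-290 - 1*227, 328)) + 121435 = (20528 + (-8 + 328)) + 121435 = (20528 + 320) + 121435 = 20848 + 121435 = 142283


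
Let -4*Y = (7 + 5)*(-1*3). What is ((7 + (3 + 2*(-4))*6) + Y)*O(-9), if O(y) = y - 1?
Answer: 140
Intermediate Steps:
Y = 9 (Y = -(7 + 5)*(-1*3)/4 = -3*(-3) = -¼*(-36) = 9)
O(y) = -1 + y
((7 + (3 + 2*(-4))*6) + Y)*O(-9) = ((7 + (3 + 2*(-4))*6) + 9)*(-1 - 9) = ((7 + (3 - 8)*6) + 9)*(-10) = ((7 - 5*6) + 9)*(-10) = ((7 - 30) + 9)*(-10) = (-23 + 9)*(-10) = -14*(-10) = 140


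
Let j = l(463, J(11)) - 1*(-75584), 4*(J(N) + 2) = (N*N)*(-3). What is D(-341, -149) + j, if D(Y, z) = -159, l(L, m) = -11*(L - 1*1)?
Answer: 70343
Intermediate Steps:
J(N) = -2 - 3*N²/4 (J(N) = -2 + ((N*N)*(-3))/4 = -2 + (N²*(-3))/4 = -2 + (-3*N²)/4 = -2 - 3*N²/4)
l(L, m) = 11 - 11*L (l(L, m) = -11*(L - 1) = -11*(-1 + L) = 11 - 11*L)
j = 70502 (j = (11 - 11*463) - 1*(-75584) = (11 - 5093) + 75584 = -5082 + 75584 = 70502)
D(-341, -149) + j = -159 + 70502 = 70343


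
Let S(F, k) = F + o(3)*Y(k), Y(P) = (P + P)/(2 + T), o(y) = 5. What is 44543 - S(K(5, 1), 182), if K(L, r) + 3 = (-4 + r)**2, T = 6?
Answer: 88619/2 ≈ 44310.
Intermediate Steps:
K(L, r) = -3 + (-4 + r)**2
Y(P) = P/4 (Y(P) = (P + P)/(2 + 6) = (2*P)/8 = (2*P)*(1/8) = P/4)
S(F, k) = F + 5*k/4 (S(F, k) = F + 5*(k/4) = F + 5*k/4)
44543 - S(K(5, 1), 182) = 44543 - ((-3 + (-4 + 1)**2) + (5/4)*182) = 44543 - ((-3 + (-3)**2) + 455/2) = 44543 - ((-3 + 9) + 455/2) = 44543 - (6 + 455/2) = 44543 - 1*467/2 = 44543 - 467/2 = 88619/2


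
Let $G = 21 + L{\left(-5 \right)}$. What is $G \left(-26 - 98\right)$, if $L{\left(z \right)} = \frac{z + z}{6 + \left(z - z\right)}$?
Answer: $- \frac{7192}{3} \approx -2397.3$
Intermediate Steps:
$L{\left(z \right)} = \frac{z}{3}$ ($L{\left(z \right)} = \frac{2 z}{6 + 0} = \frac{2 z}{6} = 2 z \frac{1}{6} = \frac{z}{3}$)
$G = \frac{58}{3}$ ($G = 21 + \frac{1}{3} \left(-5\right) = 21 - \frac{5}{3} = \frac{58}{3} \approx 19.333$)
$G \left(-26 - 98\right) = \frac{58 \left(-26 - 98\right)}{3} = \frac{58}{3} \left(-124\right) = - \frac{7192}{3}$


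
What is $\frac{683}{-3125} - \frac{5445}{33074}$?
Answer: $- \frac{39605167}{103356250} \approx -0.38319$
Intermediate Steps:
$\frac{683}{-3125} - \frac{5445}{33074} = 683 \left(- \frac{1}{3125}\right) - \frac{5445}{33074} = - \frac{683}{3125} - \frac{5445}{33074} = - \frac{39605167}{103356250}$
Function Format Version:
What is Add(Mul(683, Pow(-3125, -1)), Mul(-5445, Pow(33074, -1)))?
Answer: Rational(-39605167, 103356250) ≈ -0.38319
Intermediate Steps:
Add(Mul(683, Pow(-3125, -1)), Mul(-5445, Pow(33074, -1))) = Add(Mul(683, Rational(-1, 3125)), Mul(-5445, Rational(1, 33074))) = Add(Rational(-683, 3125), Rational(-5445, 33074)) = Rational(-39605167, 103356250)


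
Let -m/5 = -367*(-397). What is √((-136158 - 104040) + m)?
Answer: I*√968693 ≈ 984.22*I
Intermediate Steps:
m = -728495 (m = -(-1835)*(-397) = -5*145699 = -728495)
√((-136158 - 104040) + m) = √((-136158 - 104040) - 728495) = √(-240198 - 728495) = √(-968693) = I*√968693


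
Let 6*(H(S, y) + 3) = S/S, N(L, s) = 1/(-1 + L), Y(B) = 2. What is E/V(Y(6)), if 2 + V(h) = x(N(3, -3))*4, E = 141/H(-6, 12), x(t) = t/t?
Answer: -423/17 ≈ -24.882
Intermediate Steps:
x(t) = 1
H(S, y) = -17/6 (H(S, y) = -3 + (S/S)/6 = -3 + (⅙)*1 = -3 + ⅙ = -17/6)
E = -846/17 (E = 141/(-17/6) = 141*(-6/17) = -846/17 ≈ -49.765)
V(h) = 2 (V(h) = -2 + 1*4 = -2 + 4 = 2)
E/V(Y(6)) = -846/17/2 = -846/17*½ = -423/17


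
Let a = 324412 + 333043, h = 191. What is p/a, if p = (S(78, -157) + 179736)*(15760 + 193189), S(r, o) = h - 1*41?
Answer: 37586999814/657455 ≈ 57170.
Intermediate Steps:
S(r, o) = 150 (S(r, o) = 191 - 1*41 = 191 - 41 = 150)
a = 657455
p = 37586999814 (p = (150 + 179736)*(15760 + 193189) = 179886*208949 = 37586999814)
p/a = 37586999814/657455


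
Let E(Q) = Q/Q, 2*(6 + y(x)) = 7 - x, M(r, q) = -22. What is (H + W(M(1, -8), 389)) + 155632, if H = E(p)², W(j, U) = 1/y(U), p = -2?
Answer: 30659700/197 ≈ 1.5563e+5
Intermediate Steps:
y(x) = -5/2 - x/2 (y(x) = -6 + (7 - x)/2 = -6 + (7/2 - x/2) = -5/2 - x/2)
E(Q) = 1
W(j, U) = 1/(-5/2 - U/2)
H = 1 (H = 1² = 1)
(H + W(M(1, -8), 389)) + 155632 = (1 - 2/(5 + 389)) + 155632 = (1 - 2/394) + 155632 = (1 - 2*1/394) + 155632 = (1 - 1/197) + 155632 = 196/197 + 155632 = 30659700/197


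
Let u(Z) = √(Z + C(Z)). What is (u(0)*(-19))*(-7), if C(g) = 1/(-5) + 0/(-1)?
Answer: 133*I*√5/5 ≈ 59.479*I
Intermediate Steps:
C(g) = -⅕ (C(g) = 1*(-⅕) + 0*(-1) = -⅕ + 0 = -⅕)
u(Z) = √(-⅕ + Z) (u(Z) = √(Z - ⅕) = √(-⅕ + Z))
(u(0)*(-19))*(-7) = ((√(-5 + 25*0)/5)*(-19))*(-7) = ((√(-5 + 0)/5)*(-19))*(-7) = ((√(-5)/5)*(-19))*(-7) = (((I*√5)/5)*(-19))*(-7) = ((I*√5/5)*(-19))*(-7) = -19*I*√5/5*(-7) = 133*I*√5/5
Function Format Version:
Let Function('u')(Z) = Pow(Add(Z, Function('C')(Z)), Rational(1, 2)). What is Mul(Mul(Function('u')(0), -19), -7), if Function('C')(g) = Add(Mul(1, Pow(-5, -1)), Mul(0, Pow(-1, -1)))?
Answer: Mul(Rational(133, 5), I, Pow(5, Rational(1, 2))) ≈ Mul(59.479, I)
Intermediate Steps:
Function('C')(g) = Rational(-1, 5) (Function('C')(g) = Add(Mul(1, Rational(-1, 5)), Mul(0, -1)) = Add(Rational(-1, 5), 0) = Rational(-1, 5))
Function('u')(Z) = Pow(Add(Rational(-1, 5), Z), Rational(1, 2)) (Function('u')(Z) = Pow(Add(Z, Rational(-1, 5)), Rational(1, 2)) = Pow(Add(Rational(-1, 5), Z), Rational(1, 2)))
Mul(Mul(Function('u')(0), -19), -7) = Mul(Mul(Mul(Rational(1, 5), Pow(Add(-5, Mul(25, 0)), Rational(1, 2))), -19), -7) = Mul(Mul(Mul(Rational(1, 5), Pow(Add(-5, 0), Rational(1, 2))), -19), -7) = Mul(Mul(Mul(Rational(1, 5), Pow(-5, Rational(1, 2))), -19), -7) = Mul(Mul(Mul(Rational(1, 5), Mul(I, Pow(5, Rational(1, 2)))), -19), -7) = Mul(Mul(Mul(Rational(1, 5), I, Pow(5, Rational(1, 2))), -19), -7) = Mul(Mul(Rational(-19, 5), I, Pow(5, Rational(1, 2))), -7) = Mul(Rational(133, 5), I, Pow(5, Rational(1, 2)))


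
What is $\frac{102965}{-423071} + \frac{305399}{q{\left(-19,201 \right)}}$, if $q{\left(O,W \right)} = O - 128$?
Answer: $- \frac{129220596184}{62191437} \approx -2077.8$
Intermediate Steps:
$q{\left(O,W \right)} = -128 + O$ ($q{\left(O,W \right)} = O - 128 = -128 + O$)
$\frac{102965}{-423071} + \frac{305399}{q{\left(-19,201 \right)}} = \frac{102965}{-423071} + \frac{305399}{-128 - 19} = 102965 \left(- \frac{1}{423071}\right) + \frac{305399}{-147} = - \frac{102965}{423071} + 305399 \left(- \frac{1}{147}\right) = - \frac{102965}{423071} - \frac{305399}{147} = - \frac{129220596184}{62191437}$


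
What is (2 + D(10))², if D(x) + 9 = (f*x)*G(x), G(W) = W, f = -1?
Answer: 11449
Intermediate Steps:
D(x) = -9 - x² (D(x) = -9 + (-x)*x = -9 - x²)
(2 + D(10))² = (2 + (-9 - 1*10²))² = (2 + (-9 - 1*100))² = (2 + (-9 - 100))² = (2 - 109)² = (-107)² = 11449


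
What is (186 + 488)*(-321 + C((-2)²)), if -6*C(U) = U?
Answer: -650410/3 ≈ -2.1680e+5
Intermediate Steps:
C(U) = -U/6
(186 + 488)*(-321 + C((-2)²)) = (186 + 488)*(-321 - ⅙*(-2)²) = 674*(-321 - ⅙*4) = 674*(-321 - ⅔) = 674*(-965/3) = -650410/3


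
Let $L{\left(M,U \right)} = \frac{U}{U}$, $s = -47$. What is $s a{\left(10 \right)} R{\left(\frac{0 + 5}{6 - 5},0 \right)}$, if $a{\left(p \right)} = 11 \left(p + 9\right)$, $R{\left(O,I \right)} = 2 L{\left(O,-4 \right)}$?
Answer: $-19646$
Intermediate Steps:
$L{\left(M,U \right)} = 1$
$R{\left(O,I \right)} = 2$ ($R{\left(O,I \right)} = 2 \cdot 1 = 2$)
$a{\left(p \right)} = 99 + 11 p$ ($a{\left(p \right)} = 11 \left(9 + p\right) = 99 + 11 p$)
$s a{\left(10 \right)} R{\left(\frac{0 + 5}{6 - 5},0 \right)} = - 47 \left(99 + 11 \cdot 10\right) 2 = - 47 \left(99 + 110\right) 2 = \left(-47\right) 209 \cdot 2 = \left(-9823\right) 2 = -19646$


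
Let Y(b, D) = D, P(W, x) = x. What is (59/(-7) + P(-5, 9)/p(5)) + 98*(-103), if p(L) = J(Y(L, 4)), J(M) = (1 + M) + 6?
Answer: -777824/77 ≈ -10102.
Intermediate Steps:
J(M) = 7 + M
p(L) = 11 (p(L) = 7 + 4 = 11)
(59/(-7) + P(-5, 9)/p(5)) + 98*(-103) = (59/(-7) + 9/11) + 98*(-103) = (59*(-⅐) + 9*(1/11)) - 10094 = (-59/7 + 9/11) - 10094 = -586/77 - 10094 = -777824/77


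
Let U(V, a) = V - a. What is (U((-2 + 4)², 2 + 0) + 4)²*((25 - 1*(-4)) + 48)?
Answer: 2772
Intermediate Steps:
(U((-2 + 4)², 2 + 0) + 4)²*((25 - 1*(-4)) + 48) = (((-2 + 4)² - (2 + 0)) + 4)²*((25 - 1*(-4)) + 48) = ((2² - 1*2) + 4)²*((25 + 4) + 48) = ((4 - 2) + 4)²*(29 + 48) = (2 + 4)²*77 = 6²*77 = 36*77 = 2772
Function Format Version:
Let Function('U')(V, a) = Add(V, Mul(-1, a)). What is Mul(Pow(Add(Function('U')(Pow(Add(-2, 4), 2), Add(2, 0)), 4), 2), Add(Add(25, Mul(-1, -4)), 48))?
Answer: 2772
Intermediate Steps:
Mul(Pow(Add(Function('U')(Pow(Add(-2, 4), 2), Add(2, 0)), 4), 2), Add(Add(25, Mul(-1, -4)), 48)) = Mul(Pow(Add(Add(Pow(Add(-2, 4), 2), Mul(-1, Add(2, 0))), 4), 2), Add(Add(25, Mul(-1, -4)), 48)) = Mul(Pow(Add(Add(Pow(2, 2), Mul(-1, 2)), 4), 2), Add(Add(25, 4), 48)) = Mul(Pow(Add(Add(4, -2), 4), 2), Add(29, 48)) = Mul(Pow(Add(2, 4), 2), 77) = Mul(Pow(6, 2), 77) = Mul(36, 77) = 2772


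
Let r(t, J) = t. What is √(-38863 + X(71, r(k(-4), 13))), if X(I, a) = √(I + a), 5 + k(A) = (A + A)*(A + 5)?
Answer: √(-38863 + √58) ≈ 197.12*I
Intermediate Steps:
k(A) = -5 + 2*A*(5 + A) (k(A) = -5 + (A + A)*(A + 5) = -5 + (2*A)*(5 + A) = -5 + 2*A*(5 + A))
√(-38863 + X(71, r(k(-4), 13))) = √(-38863 + √(71 + (-5 + 2*(-4)² + 10*(-4)))) = √(-38863 + √(71 + (-5 + 2*16 - 40))) = √(-38863 + √(71 + (-5 + 32 - 40))) = √(-38863 + √(71 - 13)) = √(-38863 + √58)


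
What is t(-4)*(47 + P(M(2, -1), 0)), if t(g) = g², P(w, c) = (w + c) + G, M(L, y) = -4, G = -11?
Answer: 512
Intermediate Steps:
P(w, c) = -11 + c + w (P(w, c) = (w + c) - 11 = (c + w) - 11 = -11 + c + w)
t(-4)*(47 + P(M(2, -1), 0)) = (-4)²*(47 + (-11 + 0 - 4)) = 16*(47 - 15) = 16*32 = 512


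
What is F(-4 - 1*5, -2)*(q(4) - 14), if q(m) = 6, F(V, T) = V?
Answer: 72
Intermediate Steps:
F(-4 - 1*5, -2)*(q(4) - 14) = (-4 - 1*5)*(6 - 14) = (-4 - 5)*(-8) = -9*(-8) = 72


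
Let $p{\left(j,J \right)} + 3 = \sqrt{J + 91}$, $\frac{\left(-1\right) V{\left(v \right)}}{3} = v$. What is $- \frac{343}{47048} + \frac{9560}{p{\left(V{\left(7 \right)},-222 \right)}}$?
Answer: $- \frac{67469233}{329336} - \frac{478 i \sqrt{131}}{7} \approx -204.86 - 781.57 i$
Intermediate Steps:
$V{\left(v \right)} = - 3 v$
$p{\left(j,J \right)} = -3 + \sqrt{91 + J}$ ($p{\left(j,J \right)} = -3 + \sqrt{J + 91} = -3 + \sqrt{91 + J}$)
$- \frac{343}{47048} + \frac{9560}{p{\left(V{\left(7 \right)},-222 \right)}} = - \frac{343}{47048} + \frac{9560}{-3 + \sqrt{91 - 222}} = \left(-343\right) \frac{1}{47048} + \frac{9560}{-3 + \sqrt{-131}} = - \frac{343}{47048} + \frac{9560}{-3 + i \sqrt{131}}$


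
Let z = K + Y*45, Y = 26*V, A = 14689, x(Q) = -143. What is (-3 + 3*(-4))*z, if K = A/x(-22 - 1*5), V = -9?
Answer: 22807185/143 ≈ 1.5949e+5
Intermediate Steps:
Y = -234 (Y = 26*(-9) = -234)
K = -14689/143 (K = 14689/(-143) = 14689*(-1/143) = -14689/143 ≈ -102.72)
z = -1520479/143 (z = -14689/143 - 234*45 = -14689/143 - 10530 = -1520479/143 ≈ -10633.)
(-3 + 3*(-4))*z = (-3 + 3*(-4))*(-1520479/143) = (-3 - 12)*(-1520479/143) = -15*(-1520479/143) = 22807185/143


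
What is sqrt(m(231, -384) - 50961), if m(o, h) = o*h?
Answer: I*sqrt(139665) ≈ 373.72*I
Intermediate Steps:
m(o, h) = h*o
sqrt(m(231, -384) - 50961) = sqrt(-384*231 - 50961) = sqrt(-88704 - 50961) = sqrt(-139665) = I*sqrt(139665)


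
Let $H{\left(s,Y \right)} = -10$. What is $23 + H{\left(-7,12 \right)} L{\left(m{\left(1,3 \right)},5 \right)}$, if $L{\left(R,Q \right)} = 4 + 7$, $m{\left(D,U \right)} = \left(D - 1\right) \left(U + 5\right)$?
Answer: $-87$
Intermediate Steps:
$m{\left(D,U \right)} = \left(-1 + D\right) \left(5 + U\right)$
$L{\left(R,Q \right)} = 11$
$23 + H{\left(-7,12 \right)} L{\left(m{\left(1,3 \right)},5 \right)} = 23 - 110 = -87$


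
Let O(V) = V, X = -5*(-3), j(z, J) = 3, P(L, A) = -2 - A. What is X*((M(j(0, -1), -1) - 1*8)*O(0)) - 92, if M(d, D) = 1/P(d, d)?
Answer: -92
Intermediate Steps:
M(d, D) = 1/(-2 - d)
X = 15
X*((M(j(0, -1), -1) - 1*8)*O(0)) - 92 = 15*((-1/(2 + 3) - 1*8)*0) - 92 = 15*((-1/5 - 8)*0) - 92 = 15*((-1*⅕ - 8)*0) - 92 = 15*((-⅕ - 8)*0) - 92 = 15*(-41/5*0) - 92 = 15*0 - 92 = 0 - 92 = -92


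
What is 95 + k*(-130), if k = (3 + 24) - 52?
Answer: 3345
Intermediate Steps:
k = -25 (k = 27 - 52 = -25)
95 + k*(-130) = 95 - 25*(-130) = 95 + 3250 = 3345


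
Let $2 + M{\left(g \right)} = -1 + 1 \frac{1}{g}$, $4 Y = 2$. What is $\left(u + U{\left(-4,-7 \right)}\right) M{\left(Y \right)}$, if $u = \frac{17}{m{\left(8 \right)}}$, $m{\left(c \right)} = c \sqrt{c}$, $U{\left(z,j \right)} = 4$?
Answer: $-4 - \frac{17 \sqrt{2}}{32} \approx -4.7513$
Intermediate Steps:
$m{\left(c \right)} = c^{\frac{3}{2}}$
$u = \frac{17 \sqrt{2}}{32}$ ($u = \frac{17}{8^{\frac{3}{2}}} = \frac{17}{16 \sqrt{2}} = 17 \frac{\sqrt{2}}{32} = \frac{17 \sqrt{2}}{32} \approx 0.7513$)
$Y = \frac{1}{2}$ ($Y = \frac{1}{4} \cdot 2 = \frac{1}{2} \approx 0.5$)
$M{\left(g \right)} = -3 + \frac{1}{g}$ ($M{\left(g \right)} = -2 - \left(1 - \frac{1}{g}\right) = -3 + \frac{1}{g}$)
$\left(u + U{\left(-4,-7 \right)}\right) M{\left(Y \right)} = \left(\frac{17 \sqrt{2}}{32} + 4\right) \left(-3 + \frac{1}{\frac{1}{2}}\right) = \left(4 + \frac{17 \sqrt{2}}{32}\right) \left(-3 + 2\right) = \left(4 + \frac{17 \sqrt{2}}{32}\right) \left(-1\right) = -4 - \frac{17 \sqrt{2}}{32}$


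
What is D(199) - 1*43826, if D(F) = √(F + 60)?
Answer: -43826 + √259 ≈ -43810.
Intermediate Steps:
D(F) = √(60 + F)
D(199) - 1*43826 = √(60 + 199) - 1*43826 = √259 - 43826 = -43826 + √259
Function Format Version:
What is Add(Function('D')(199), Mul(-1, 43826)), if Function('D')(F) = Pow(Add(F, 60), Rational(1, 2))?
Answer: Add(-43826, Pow(259, Rational(1, 2))) ≈ -43810.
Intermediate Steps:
Function('D')(F) = Pow(Add(60, F), Rational(1, 2))
Add(Function('D')(199), Mul(-1, 43826)) = Add(Pow(Add(60, 199), Rational(1, 2)), Mul(-1, 43826)) = Add(Pow(259, Rational(1, 2)), -43826) = Add(-43826, Pow(259, Rational(1, 2)))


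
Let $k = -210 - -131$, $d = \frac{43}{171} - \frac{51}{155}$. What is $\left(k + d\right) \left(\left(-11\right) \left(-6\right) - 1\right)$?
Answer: $- \frac{27247363}{5301} \approx -5140.0$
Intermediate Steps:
$d = - \frac{2056}{26505}$ ($d = 43 \cdot \frac{1}{171} - \frac{51}{155} = \frac{43}{171} - \frac{51}{155} = - \frac{2056}{26505} \approx -0.07757$)
$k = -79$ ($k = -210 + 131 = -79$)
$\left(k + d\right) \left(\left(-11\right) \left(-6\right) - 1\right) = \left(-79 - \frac{2056}{26505}\right) \left(\left(-11\right) \left(-6\right) - 1\right) = - \frac{2095951 \left(66 - 1\right)}{26505} = \left(- \frac{2095951}{26505}\right) 65 = - \frac{27247363}{5301}$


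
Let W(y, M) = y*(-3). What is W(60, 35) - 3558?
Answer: -3738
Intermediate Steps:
W(y, M) = -3*y
W(60, 35) - 3558 = -3*60 - 3558 = -180 - 3558 = -3738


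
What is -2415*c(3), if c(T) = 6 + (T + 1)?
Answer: -24150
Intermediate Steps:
c(T) = 7 + T (c(T) = 6 + (1 + T) = 7 + T)
-2415*c(3) = -2415*(7 + 3) = -2415*10 = -24150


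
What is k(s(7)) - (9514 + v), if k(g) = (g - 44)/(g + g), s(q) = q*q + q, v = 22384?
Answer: -893141/28 ≈ -31898.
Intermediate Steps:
s(q) = q + q² (s(q) = q² + q = q + q²)
k(g) = (-44 + g)/(2*g) (k(g) = (-44 + g)/((2*g)) = (-44 + g)*(1/(2*g)) = (-44 + g)/(2*g))
k(s(7)) - (9514 + v) = (-44 + 7*(1 + 7))/(2*((7*(1 + 7)))) - (9514 + 22384) = (-44 + 7*8)/(2*((7*8))) - 1*31898 = (½)*(-44 + 56)/56 - 31898 = (½)*(1/56)*12 - 31898 = 3/28 - 31898 = -893141/28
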